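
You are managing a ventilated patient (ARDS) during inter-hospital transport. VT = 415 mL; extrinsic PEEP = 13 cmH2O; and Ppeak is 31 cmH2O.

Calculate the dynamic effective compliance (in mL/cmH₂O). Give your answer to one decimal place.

23.1

Dynamic compliance = Vt / (PIP − PEEP) = 415 / (31 − 13) = 415 / 18.0 = 23.056 mL/cmH2O.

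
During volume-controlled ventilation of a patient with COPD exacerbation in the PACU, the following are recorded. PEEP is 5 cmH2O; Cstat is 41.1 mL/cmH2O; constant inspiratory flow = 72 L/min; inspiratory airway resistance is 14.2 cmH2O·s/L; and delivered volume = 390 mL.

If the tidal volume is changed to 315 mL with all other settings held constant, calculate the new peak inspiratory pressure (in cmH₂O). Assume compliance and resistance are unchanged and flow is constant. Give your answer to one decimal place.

Flow: 72 L/min ÷ 60 = 1.2 L/s.
PIP = Vt/C + R·V̇ + PEEP (constant-flow equation of motion).
Only the elastic term changes: ΔPIP = ΔVt / C = (315 − 390) / 41.1 = -1.825 cmH2O.
Original PIP = 390/41.1 + 14.2×1.2 + 5 = 31.529 cmH2O; new PIP = 31.529 + (-1.825) = 29.704 cmH2O.

29.7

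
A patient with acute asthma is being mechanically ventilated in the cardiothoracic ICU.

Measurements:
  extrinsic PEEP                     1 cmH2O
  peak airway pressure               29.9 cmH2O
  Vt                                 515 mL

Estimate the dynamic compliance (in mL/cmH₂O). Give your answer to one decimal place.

17.8

Dynamic compliance = Vt / (PIP − PEEP) = 515 / (29.9 − 1) = 515 / 28.9 = 17.82 mL/cmH2O.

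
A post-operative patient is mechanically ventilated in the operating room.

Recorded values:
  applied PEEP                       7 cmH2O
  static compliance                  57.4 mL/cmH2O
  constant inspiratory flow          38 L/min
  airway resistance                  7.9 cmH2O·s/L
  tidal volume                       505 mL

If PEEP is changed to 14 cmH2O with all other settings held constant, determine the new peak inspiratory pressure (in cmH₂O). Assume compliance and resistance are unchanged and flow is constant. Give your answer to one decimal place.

Flow: 38 L/min ÷ 60 = 0.6333 L/s.
PIP = Vt/C + R·V̇ + PEEP (constant-flow equation of motion).
Only the baseline term changes: ΔPIP = ΔPEEP = 14 − 7 = 7.0 cmH2O.
Original PIP = 505/57.4 + 7.9×0.6333 + 7 = 20.801 cmH2O; new PIP = 20.801 + (7.0) = 27.801 cmH2O.

27.8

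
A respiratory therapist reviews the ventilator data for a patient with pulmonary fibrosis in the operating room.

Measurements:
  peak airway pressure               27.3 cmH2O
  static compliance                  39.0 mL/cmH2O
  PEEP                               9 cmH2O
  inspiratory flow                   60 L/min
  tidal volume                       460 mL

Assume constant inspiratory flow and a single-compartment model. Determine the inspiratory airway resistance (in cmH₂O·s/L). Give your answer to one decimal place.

Flow: 60 L/min ÷ 60 = 1 L/s.
Equation of motion (constant flow): PIP = Vt/C + R·V̇ + PEEP.
R·V̇ = PIP − Vt/C − PEEP = 27.3 − 460/39.0 − 9 = 27.3 − 11.795 − 9 = 6.505 cmH2O.
R = 6.505 / 1 = 6.505 cmH2O·s/L.

6.5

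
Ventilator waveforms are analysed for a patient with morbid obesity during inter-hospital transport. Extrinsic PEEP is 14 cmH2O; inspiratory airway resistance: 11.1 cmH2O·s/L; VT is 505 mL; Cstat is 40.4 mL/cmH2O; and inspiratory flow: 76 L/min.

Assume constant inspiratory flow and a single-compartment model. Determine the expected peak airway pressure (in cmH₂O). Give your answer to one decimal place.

40.6

Flow: 76 L/min ÷ 60 = 1.2667 L/s.
Equation of motion (constant flow): PIP = Vt/C + R·V̇ + PEEP.
PIP = 505/40.4 + 11.1×1.2667 + 14 = 12.5 + 14.06 + 14 = 40.56 cmH2O.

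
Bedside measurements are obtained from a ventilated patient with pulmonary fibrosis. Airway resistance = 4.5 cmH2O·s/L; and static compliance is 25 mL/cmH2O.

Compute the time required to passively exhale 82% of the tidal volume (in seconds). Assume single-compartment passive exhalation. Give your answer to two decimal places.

0.19

τ = R × C = 4.5 × 25 mL/cmH2O = 4.5 × 0.025 L/cmH2O = 0.1125 s.
Exhaled fraction f = 1 − e^(−t/τ) → t = −τ·ln(1 − f) = −0.1125·ln(0.18) = 0.1929 s.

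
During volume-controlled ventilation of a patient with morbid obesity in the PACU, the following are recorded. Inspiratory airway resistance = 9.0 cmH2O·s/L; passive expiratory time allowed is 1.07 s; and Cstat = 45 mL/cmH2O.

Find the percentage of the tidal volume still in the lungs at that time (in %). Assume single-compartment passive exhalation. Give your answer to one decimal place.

7.1

τ = R × C = 9.0 × 45 mL/cmH2O = 9.0 × 0.045 L/cmH2O = 0.405 s.
Passive exhalation: V(t)/V₀ = e^(−t/τ) = e^(−1.07/0.405) = 0.07122.
Fraction remaining = 0.07122 → 7.122%.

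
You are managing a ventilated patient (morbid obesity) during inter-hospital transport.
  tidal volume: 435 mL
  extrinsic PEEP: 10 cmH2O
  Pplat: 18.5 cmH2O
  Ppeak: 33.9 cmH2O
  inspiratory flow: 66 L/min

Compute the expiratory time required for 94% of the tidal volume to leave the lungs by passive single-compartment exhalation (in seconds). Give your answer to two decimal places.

2.02

Flow: 66 L/min ÷ 60 = 1.1 L/s.
R = (PIP − Pplat)/V̇ = (33.9 − 18.5) / 1.1 = 15.4/1.1 = 14.0 cmH2O·s/L.
C = Vt/(Pplat − PEEP) = 435.0 / (18.5 − 10) = 435.0/8.5 = 51.176 mL/cmH2O.
τ = R × C = 14.0 × 0.05118 L/cmH2O = 0.7165 s.
t = −τ·ln(1 − 0.94) = −0.7165·ln(0.06) = 2.016 s.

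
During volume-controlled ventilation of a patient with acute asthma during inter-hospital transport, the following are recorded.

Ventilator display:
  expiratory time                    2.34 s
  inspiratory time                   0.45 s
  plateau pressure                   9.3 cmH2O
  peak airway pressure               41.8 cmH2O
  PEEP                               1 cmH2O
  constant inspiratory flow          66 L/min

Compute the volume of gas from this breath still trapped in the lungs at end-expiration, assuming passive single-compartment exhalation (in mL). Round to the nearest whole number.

Flow: 66 L/min ÷ 60 = 1.1 L/s.
Vt = flow × Ti = 1.1 L/s × 0.45 s × 1000 mL/L = 495.0 mL.
R = (PIP − Pplat)/V̇ = (41.8 − 9.3) / 1.1 = 32.5/1.1 = 29.545 cmH2O·s/L.
C = Vt/(Pplat − PEEP) = 495.0 / (9.3 − 1) = 495.0/8.3 = 59.639 mL/cmH2O.
τ = R × C = 29.545 × 0.05964 L/cmH2O = 1.762 s.
Fraction remaining = e^(−Te/τ) = e^(−2.34/1.762) = 0.265.
Trapped volume = 495.0 × 0.265 = 131.18 mL.

131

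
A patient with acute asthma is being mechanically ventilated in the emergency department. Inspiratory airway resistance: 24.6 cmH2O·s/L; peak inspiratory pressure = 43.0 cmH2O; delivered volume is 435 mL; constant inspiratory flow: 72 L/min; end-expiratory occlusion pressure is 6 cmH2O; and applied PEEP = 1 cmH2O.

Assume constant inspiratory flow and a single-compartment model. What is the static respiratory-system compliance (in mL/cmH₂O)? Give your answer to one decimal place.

Flow: 72 L/min ÷ 60 = 1.2 L/s.
Total PEEP = 6 cmH2O (set 1 + intrinsic 5); this is the baseline alveolar pressure.
Equation of motion (constant flow): PIP = Vt/C + R·V̇ + PEEP.
Vt/C = PIP − R·V̇ − PEEP = 43.0 − 24.6×1.2 − 6 = 43.0 − 29.52 − 6 = 7.48 cmH2O.
C = Vt / 7.48 = 435 / 7.48 = 58.155 mL/cmH2O.

58.2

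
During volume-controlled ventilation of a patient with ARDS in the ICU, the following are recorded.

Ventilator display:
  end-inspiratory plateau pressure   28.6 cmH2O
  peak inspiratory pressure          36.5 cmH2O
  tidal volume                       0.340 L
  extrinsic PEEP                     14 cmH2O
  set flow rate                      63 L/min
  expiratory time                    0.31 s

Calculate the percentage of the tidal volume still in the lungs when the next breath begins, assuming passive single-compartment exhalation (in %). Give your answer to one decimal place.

Flow: 63 L/min ÷ 60 = 1.05 L/s.
R = (PIP − Pplat)/V̇ = (36.5 − 28.6) / 1.05 = 7.9/1.05 = 7.524 cmH2O·s/L.
C = Vt/(Pplat − PEEP) = 340.0 / (28.6 − 14) = 340.0/14.6 = 23.288 mL/cmH2O.
τ = R × C = 7.524 × 0.02329 L/cmH2O = 0.1752 s.
Fraction remaining at end-expiration = e^(−Te/τ) = e^(−0.31/0.1752) = 0.1704 → 17.04%.

17.0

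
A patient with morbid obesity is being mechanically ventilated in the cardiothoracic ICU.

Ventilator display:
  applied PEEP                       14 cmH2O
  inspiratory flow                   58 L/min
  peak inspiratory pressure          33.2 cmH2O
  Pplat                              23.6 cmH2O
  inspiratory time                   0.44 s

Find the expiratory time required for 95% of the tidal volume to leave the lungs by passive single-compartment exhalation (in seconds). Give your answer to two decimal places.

Flow: 58 L/min ÷ 60 = 0.9667 L/s.
Vt = flow × Ti = 0.9667 L/s × 0.44 s × 1000 mL/L = 425.35 mL.
R = (PIP − Pplat)/V̇ = (33.2 − 23.6) / 0.9667 = 9.6/0.9667 = 9.931 cmH2O·s/L.
C = Vt/(Pplat − PEEP) = 425.35 / (23.6 − 14) = 425.35/9.6 = 44.307 mL/cmH2O.
τ = R × C = 9.931 × 0.04431 L/cmH2O = 0.44 s.
t = −τ·ln(1 − 0.95) = −0.44·ln(0.05) = 1.318 s.

1.32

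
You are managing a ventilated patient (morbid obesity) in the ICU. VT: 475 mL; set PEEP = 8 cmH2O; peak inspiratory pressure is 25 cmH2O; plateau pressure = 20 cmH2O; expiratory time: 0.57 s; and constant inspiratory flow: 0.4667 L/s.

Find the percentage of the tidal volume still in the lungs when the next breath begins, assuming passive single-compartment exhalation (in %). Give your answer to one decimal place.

26.1

R = (PIP − Pplat)/V̇ = (25 − 20) / 0.4667 = 5.0/0.4667 = 10.714 cmH2O·s/L.
C = Vt/(Pplat − PEEP) = 475.0 / (20 − 8) = 475.0/12.0 = 39.583 mL/cmH2O.
τ = R × C = 10.714 × 0.03958 L/cmH2O = 0.4241 s.
Fraction remaining at end-expiration = e^(−Te/τ) = e^(−0.57/0.4241) = 0.2608 → 26.08%.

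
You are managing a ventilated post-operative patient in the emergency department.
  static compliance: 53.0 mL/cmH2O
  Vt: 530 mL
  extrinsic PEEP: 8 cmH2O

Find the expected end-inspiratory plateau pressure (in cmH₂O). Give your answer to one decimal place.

Pplat = PEEP + Vt / Cstat = 8 + 530 / 53.0 = 8 + 10.0 = 18.0 cmH2O.

18.0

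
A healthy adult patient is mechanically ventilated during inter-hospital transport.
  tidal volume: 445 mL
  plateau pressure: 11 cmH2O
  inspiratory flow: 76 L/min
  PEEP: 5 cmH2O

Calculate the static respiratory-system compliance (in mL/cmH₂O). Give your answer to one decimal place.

Cstat = Vt / (Pplat − PEEP) = 445 / (11 − 5) = 445 / 6.0 = 74.167 mL/cmH2O.

74.2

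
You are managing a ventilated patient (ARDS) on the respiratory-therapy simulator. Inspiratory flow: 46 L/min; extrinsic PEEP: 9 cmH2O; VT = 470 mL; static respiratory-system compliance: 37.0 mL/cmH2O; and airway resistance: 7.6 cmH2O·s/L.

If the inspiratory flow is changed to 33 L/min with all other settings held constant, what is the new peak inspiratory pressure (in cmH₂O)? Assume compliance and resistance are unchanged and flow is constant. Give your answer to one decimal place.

25.9

Flow: 46 L/min ÷ 60 = 0.7667 L/s.
New flow: 33 L/min ÷ 60 = 0.55 L/s.
PIP = Vt/C + R·V̇ + PEEP (constant-flow equation of motion).
Only the resistive term changes: ΔPIP = R × ΔV̇ = 7.6 × (0.55 − 0.7667) = 7.6 × -0.2167 = -1.647 cmH2O.
Original PIP = 470/37.0 + 7.6×0.7667 + 9 = 27.53 cmH2O; new PIP = 27.53 + (-1.647) = 25.883 cmH2O.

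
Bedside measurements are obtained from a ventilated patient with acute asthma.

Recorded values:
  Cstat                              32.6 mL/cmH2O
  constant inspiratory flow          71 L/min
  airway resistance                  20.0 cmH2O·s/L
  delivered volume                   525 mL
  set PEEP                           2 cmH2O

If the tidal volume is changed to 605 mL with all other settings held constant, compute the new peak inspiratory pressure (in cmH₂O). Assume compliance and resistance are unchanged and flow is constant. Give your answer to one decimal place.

44.2

Flow: 71 L/min ÷ 60 = 1.1833 L/s.
PIP = Vt/C + R·V̇ + PEEP (constant-flow equation of motion).
Only the elastic term changes: ΔPIP = ΔVt / C = (605 − 525) / 32.6 = 2.454 cmH2O.
Original PIP = 525/32.6 + 20.0×1.1833 + 2 = 41.77 cmH2O; new PIP = 41.77 + (2.454) = 44.224 cmH2O.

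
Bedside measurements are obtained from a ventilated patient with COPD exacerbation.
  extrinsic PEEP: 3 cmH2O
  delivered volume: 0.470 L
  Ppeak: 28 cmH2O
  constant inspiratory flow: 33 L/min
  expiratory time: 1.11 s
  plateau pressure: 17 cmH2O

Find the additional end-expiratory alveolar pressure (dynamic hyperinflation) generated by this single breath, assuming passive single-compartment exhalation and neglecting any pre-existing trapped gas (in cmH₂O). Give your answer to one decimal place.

2.7

Flow: 33 L/min ÷ 60 = 0.55 L/s.
R = (PIP − Pplat)/V̇ = (28 − 17) / 0.55 = 11.0/0.55 = 20.0 cmH2O·s/L.
C = Vt/(Pplat − PEEP) = 470.0 / (17 − 3) = 470.0/14.0 = 33.571 mL/cmH2O.
τ = R × C = 20.0 × 0.03357 L/cmH2O = 0.6714 s.
Fraction remaining = e^(−Te/τ) = e^(−1.11/0.6714) = 0.1914; trapped volume = 470.0 × 0.1914 = 89.958 mL.
Additional alveolar pressure from trapping ≈ V_trapped / C = 89.958 / 33.571 = 2.68 cmH2O.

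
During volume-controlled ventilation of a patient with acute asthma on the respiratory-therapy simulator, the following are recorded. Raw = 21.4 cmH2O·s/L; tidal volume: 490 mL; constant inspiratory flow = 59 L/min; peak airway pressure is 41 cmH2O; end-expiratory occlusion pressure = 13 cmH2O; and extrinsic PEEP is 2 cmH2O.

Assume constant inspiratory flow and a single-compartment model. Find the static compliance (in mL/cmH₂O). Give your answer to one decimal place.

70.4

Flow: 59 L/min ÷ 60 = 0.9833 L/s.
Total PEEP = 13 cmH2O (set 2 + intrinsic 11); this is the baseline alveolar pressure.
Equation of motion (constant flow): PIP = Vt/C + R·V̇ + PEEP.
Vt/C = PIP − R·V̇ − PEEP = 41 − 21.4×0.9833 − 13 = 41 − 21.043 − 13 = 6.957 cmH2O.
C = Vt / 6.957 = 490 / 6.957 = 70.433 mL/cmH2O.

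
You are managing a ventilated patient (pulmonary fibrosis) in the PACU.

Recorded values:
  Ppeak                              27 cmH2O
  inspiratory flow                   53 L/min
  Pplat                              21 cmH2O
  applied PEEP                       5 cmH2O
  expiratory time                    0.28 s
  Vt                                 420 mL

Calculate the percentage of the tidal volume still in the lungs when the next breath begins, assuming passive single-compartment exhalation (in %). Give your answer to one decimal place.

20.8

Flow: 53 L/min ÷ 60 = 0.8833 L/s.
R = (PIP − Pplat)/V̇ = (27 − 21) / 0.8833 = 6.0/0.8833 = 6.793 cmH2O·s/L.
C = Vt/(Pplat − PEEP) = 420.0 / (21 − 5) = 420.0/16.0 = 26.25 mL/cmH2O.
τ = R × C = 6.793 × 0.02625 L/cmH2O = 0.1783 s.
Fraction remaining at end-expiration = e^(−Te/τ) = e^(−0.28/0.1783) = 0.208 → 20.8%.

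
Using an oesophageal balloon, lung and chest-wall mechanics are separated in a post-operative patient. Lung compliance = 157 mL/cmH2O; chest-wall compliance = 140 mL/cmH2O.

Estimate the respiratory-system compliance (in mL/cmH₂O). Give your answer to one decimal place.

Lung and chest wall are elastances in series: 1/Crs = 1/CL + 1/Ccw.
1/Crs = 1/157 + 1/140 = 0.01351.
Crs = 74.019 mL/cmH2O.

74.0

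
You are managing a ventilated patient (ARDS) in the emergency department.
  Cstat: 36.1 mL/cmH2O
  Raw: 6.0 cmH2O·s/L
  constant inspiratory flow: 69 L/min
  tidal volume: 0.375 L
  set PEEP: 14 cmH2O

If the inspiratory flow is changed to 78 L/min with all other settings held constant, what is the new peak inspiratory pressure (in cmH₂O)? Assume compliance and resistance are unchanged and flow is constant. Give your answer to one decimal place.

32.2

Flow: 69 L/min ÷ 60 = 1.15 L/s.
New flow: 78 L/min ÷ 60 = 1.3 L/s.
PIP = Vt/C + R·V̇ + PEEP (constant-flow equation of motion).
Only the resistive term changes: ΔPIP = R × ΔV̇ = 6.0 × (1.3 − 1.15) = 6.0 × 0.15 = 0.9 cmH2O.
Original PIP = 375/36.1 + 6.0×1.15 + 14 = 31.288 cmH2O; new PIP = 31.288 + (0.9) = 32.188 cmH2O.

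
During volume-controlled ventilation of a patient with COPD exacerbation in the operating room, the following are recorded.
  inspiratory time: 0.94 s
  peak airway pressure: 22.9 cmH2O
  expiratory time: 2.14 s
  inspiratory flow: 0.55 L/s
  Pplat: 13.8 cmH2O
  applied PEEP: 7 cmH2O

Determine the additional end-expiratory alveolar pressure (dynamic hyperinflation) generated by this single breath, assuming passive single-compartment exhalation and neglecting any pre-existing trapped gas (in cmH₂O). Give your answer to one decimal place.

Vt = flow × Ti = 0.55 L/s × 0.94 s × 1000 mL/L = 517.0 mL.
R = (PIP − Pplat)/V̇ = (22.9 − 13.8) / 0.55 = 9.1/0.55 = 16.545 cmH2O·s/L.
C = Vt/(Pplat − PEEP) = 517.0 / (13.8 − 7) = 517.0/6.8 = 76.029 mL/cmH2O.
τ = R × C = 16.545 × 0.07603 L/cmH2O = 1.258 s.
Fraction remaining = e^(−Te/τ) = e^(−2.14/1.258) = 0.1825; trapped volume = 517.0 × 0.1825 = 94.353 mL.
Additional alveolar pressure from trapping ≈ V_trapped / C = 94.353 / 76.029 = 1.241 cmH2O.

1.2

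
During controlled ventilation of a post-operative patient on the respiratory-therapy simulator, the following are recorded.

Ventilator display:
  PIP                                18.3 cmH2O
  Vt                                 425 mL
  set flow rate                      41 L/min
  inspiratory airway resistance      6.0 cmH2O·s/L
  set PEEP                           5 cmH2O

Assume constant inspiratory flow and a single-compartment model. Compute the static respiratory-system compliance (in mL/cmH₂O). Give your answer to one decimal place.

46.2

Flow: 41 L/min ÷ 60 = 0.6833 L/s.
Equation of motion (constant flow): PIP = Vt/C + R·V̇ + PEEP.
Vt/C = PIP − R·V̇ − PEEP = 18.3 − 6.0×0.6833 − 5 = 18.3 − 4.1 − 5 = 9.2 cmH2O.
C = Vt / 9.2 = 425 / 9.2 = 46.196 mL/cmH2O.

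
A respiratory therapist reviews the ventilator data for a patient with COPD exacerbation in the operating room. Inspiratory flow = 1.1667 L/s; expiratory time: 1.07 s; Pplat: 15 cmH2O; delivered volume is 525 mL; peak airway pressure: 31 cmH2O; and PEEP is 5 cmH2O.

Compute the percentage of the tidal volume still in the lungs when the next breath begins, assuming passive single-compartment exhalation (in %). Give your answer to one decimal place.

R = (PIP − Pplat)/V̇ = (31 − 15) / 1.1667 = 16.0/1.1667 = 13.714 cmH2O·s/L.
C = Vt/(Pplat − PEEP) = 525.0 / (15 − 5) = 525.0/10.0 = 52.5 mL/cmH2O.
τ = R × C = 13.714 × 0.0525 L/cmH2O = 0.72 s.
Fraction remaining at end-expiration = e^(−Te/τ) = e^(−1.07/0.72) = 0.2263 → 22.63%.

22.6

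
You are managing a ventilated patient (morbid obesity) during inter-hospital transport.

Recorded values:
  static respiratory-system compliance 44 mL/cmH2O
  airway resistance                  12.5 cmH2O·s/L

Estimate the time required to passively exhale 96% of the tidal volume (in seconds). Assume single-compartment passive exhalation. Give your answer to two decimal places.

τ = R × C = 12.5 × 44 mL/cmH2O = 12.5 × 0.044 L/cmH2O = 0.55 s.
Exhaled fraction f = 1 − e^(−t/τ) → t = −τ·ln(1 − f) = −0.55·ln(0.04) = 1.77 s.

1.77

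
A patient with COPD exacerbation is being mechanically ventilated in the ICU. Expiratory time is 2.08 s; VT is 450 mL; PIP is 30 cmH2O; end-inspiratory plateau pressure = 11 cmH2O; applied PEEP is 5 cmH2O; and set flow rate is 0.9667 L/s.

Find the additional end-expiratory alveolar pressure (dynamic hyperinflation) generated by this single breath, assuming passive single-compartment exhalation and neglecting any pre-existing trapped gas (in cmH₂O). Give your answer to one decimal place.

1.5

R = (PIP − Pplat)/V̇ = (30 − 11) / 0.9667 = 19.0/0.9667 = 19.654 cmH2O·s/L.
C = Vt/(Pplat − PEEP) = 450.0 / (11 − 5) = 450.0/6.0 = 75.0 mL/cmH2O.
τ = R × C = 19.654 × 0.075 L/cmH2O = 1.474 s.
Fraction remaining = e^(−Te/τ) = e^(−2.08/1.474) = 0.2439; trapped volume = 450.0 × 0.2439 = 109.76 mL.
Additional alveolar pressure from trapping ≈ V_trapped / C = 109.76 / 75.0 = 1.463 cmH2O.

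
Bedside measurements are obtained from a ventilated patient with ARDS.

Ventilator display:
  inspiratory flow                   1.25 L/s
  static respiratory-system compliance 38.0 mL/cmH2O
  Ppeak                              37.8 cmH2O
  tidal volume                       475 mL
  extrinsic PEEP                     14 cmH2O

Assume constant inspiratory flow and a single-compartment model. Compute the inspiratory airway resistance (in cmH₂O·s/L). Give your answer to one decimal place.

Equation of motion (constant flow): PIP = Vt/C + R·V̇ + PEEP.
R·V̇ = PIP − Vt/C − PEEP = 37.8 − 475/38.0 − 14 = 37.8 − 12.5 − 14 = 11.3 cmH2O.
R = 11.3 / 1.25 = 9.04 cmH2O·s/L.

9.0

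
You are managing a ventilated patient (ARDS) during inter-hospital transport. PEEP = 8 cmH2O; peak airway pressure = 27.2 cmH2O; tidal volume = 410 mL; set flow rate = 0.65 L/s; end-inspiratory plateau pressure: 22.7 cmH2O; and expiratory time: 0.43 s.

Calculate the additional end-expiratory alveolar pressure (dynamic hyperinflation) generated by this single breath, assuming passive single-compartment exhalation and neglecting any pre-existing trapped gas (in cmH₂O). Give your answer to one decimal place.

1.6

R = (PIP − Pplat)/V̇ = (27.2 − 22.7) / 0.65 = 4.5/0.65 = 6.923 cmH2O·s/L.
C = Vt/(Pplat − PEEP) = 410.0 / (22.7 − 8) = 410.0/14.7 = 27.891 mL/cmH2O.
τ = R × C = 6.923 × 0.02789 L/cmH2O = 0.1931 s.
Fraction remaining = e^(−Te/τ) = e^(−0.43/0.1931) = 0.1079; trapped volume = 410.0 × 0.1079 = 44.239 mL.
Additional alveolar pressure from trapping ≈ V_trapped / C = 44.239 / 27.891 = 1.586 cmH2O.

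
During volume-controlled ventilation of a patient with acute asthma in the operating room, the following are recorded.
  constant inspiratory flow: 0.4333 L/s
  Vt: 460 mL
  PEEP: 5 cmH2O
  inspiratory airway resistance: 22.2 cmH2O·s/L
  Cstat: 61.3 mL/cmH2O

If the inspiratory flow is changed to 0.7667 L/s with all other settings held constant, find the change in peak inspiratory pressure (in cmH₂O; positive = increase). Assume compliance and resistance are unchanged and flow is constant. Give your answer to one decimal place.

7.4

PIP = Vt/C + R·V̇ + PEEP (constant-flow equation of motion).
Only the resistive term changes: ΔPIP = R × ΔV̇ = 22.2 × (0.7667 − 0.4333) = 22.2 × 0.3334 = 7.401 cmH2O.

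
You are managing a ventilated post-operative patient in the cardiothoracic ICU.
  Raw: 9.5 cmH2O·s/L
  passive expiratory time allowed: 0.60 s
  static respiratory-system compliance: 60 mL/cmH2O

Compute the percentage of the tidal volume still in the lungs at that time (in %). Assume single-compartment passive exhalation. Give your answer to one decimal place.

τ = R × C = 9.5 × 60 mL/cmH2O = 9.5 × 0.060 L/cmH2O = 0.57 s.
Passive exhalation: V(t)/V₀ = e^(−t/τ) = e^(−0.60/0.57) = 0.349.
Fraction remaining = 0.349 → 34.9%.

34.9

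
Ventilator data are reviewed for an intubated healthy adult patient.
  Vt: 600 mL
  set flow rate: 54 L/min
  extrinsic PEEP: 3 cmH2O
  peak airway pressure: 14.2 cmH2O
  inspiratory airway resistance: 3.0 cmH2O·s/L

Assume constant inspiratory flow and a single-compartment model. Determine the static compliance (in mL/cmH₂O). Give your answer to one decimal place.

70.6

Flow: 54 L/min ÷ 60 = 0.9 L/s.
Equation of motion (constant flow): PIP = Vt/C + R·V̇ + PEEP.
Vt/C = PIP − R·V̇ − PEEP = 14.2 − 3.0×0.9 − 3 = 14.2 − 2.7 − 3 = 8.5 cmH2O.
C = Vt / 8.5 = 600 / 8.5 = 70.588 mL/cmH2O.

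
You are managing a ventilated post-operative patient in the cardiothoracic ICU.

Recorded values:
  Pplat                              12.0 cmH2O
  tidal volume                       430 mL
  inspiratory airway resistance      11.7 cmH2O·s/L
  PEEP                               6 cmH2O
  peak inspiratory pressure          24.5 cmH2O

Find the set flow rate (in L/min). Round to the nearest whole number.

64

flow = (PIP − Pplat) / Raw = (24.5 − 12.0) / 11.7 = 1.068 L/s × 60 = 64.08 L/min.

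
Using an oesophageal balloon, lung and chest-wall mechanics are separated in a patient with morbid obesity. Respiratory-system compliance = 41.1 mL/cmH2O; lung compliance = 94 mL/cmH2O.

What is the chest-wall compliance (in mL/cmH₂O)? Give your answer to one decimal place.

1/Ccw = 1/Crs − 1/CL.
1/Ccw = 1/41.1 − 1/94 = 0.01369.
Ccw = 73.046 mL/cmH2O.

73.0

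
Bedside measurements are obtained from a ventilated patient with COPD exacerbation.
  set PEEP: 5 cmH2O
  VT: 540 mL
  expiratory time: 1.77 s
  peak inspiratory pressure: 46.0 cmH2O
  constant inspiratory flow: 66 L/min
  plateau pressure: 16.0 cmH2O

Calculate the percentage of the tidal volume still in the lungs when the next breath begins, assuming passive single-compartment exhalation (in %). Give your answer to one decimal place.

26.7

Flow: 66 L/min ÷ 60 = 1.1 L/s.
R = (PIP − Pplat)/V̇ = (46.0 − 16.0) / 1.1 = 30.0/1.1 = 27.273 cmH2O·s/L.
C = Vt/(Pplat − PEEP) = 540.0 / (16.0 − 5) = 540.0/11.0 = 49.091 mL/cmH2O.
τ = R × C = 27.273 × 0.04909 L/cmH2O = 1.339 s.
Fraction remaining at end-expiration = e^(−Te/τ) = e^(−1.77/1.339) = 0.2666 → 26.66%.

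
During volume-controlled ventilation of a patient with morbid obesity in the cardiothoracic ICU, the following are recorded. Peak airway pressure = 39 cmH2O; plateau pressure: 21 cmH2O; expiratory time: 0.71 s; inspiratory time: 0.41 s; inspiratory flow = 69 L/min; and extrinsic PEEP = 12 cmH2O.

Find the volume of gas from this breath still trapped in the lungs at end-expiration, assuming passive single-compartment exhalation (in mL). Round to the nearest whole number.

198

Flow: 69 L/min ÷ 60 = 1.15 L/s.
Vt = flow × Ti = 1.15 L/s × 0.41 s × 1000 mL/L = 471.5 mL.
R = (PIP − Pplat)/V̇ = (39 − 21) / 1.15 = 18.0/1.15 = 15.652 cmH2O·s/L.
C = Vt/(Pplat − PEEP) = 471.5 / (21 − 12) = 471.5/9.0 = 52.389 mL/cmH2O.
τ = R × C = 15.652 × 0.05239 L/cmH2O = 0.82 s.
Fraction remaining = e^(−Te/τ) = e^(−0.71/0.82) = 0.4207.
Trapped volume = 471.5 × 0.4207 = 198.36 mL.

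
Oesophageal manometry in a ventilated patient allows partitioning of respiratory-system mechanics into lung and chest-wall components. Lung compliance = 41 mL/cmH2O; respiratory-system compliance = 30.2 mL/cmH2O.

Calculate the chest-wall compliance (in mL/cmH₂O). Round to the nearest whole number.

115

1/Ccw = 1/Crs − 1/CL.
1/Ccw = 1/30.2 − 1/41 = 0.008722.
Ccw = 114.65 mL/cmH2O.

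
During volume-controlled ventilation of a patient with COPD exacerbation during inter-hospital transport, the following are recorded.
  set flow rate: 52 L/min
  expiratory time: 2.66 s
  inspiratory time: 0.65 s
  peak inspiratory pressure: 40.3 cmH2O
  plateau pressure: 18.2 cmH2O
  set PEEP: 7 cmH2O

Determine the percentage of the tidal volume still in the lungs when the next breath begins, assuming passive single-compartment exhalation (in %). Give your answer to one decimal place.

Flow: 52 L/min ÷ 60 = 0.8667 L/s.
Vt = flow × Ti = 0.8667 L/s × 0.65 s × 1000 mL/L = 563.36 mL.
R = (PIP − Pplat)/V̇ = (40.3 − 18.2) / 0.8667 = 22.1/0.8667 = 25.499 cmH2O·s/L.
C = Vt/(Pplat − PEEP) = 563.36 / (18.2 − 7) = 563.36/11.2 = 50.3 mL/cmH2O.
τ = R × C = 25.499 × 0.0503 L/cmH2O = 1.283 s.
Fraction remaining at end-expiration = e^(−Te/τ) = e^(−2.66/1.283) = 0.1258 → 12.58%.

12.6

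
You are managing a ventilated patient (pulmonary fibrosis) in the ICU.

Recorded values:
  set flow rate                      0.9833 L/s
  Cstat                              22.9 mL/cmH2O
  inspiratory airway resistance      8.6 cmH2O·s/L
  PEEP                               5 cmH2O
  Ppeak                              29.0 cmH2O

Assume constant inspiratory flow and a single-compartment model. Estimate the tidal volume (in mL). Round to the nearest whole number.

Equation of motion (constant flow): PIP = Vt/C + R·V̇ + PEEP.
Vt/C = PIP − R·V̇ − PEEP = 29.0 − 8.456 − 5 = 15.544 cmH2O.
Vt = C × 15.544 = 22.9 × 15.544 = 355.96 mL.

356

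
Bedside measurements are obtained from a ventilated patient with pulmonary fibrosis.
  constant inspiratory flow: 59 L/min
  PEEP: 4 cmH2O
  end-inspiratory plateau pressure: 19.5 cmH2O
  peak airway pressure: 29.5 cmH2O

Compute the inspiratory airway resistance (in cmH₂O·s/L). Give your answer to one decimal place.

Flow: 59 L/min ÷ 60 = 0.9833 L/s.
Raw = (PIP − Pplat) / flow = (29.5 − 19.5) / 0.9833 = 10.0 / 0.9833 = 10.17 cmH2O·s/L.

10.2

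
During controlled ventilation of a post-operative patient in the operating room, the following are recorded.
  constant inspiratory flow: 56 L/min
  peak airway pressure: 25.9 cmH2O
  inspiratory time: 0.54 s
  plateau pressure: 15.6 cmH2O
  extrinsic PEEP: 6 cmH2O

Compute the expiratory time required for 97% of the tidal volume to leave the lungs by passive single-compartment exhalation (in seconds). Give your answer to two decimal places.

Flow: 56 L/min ÷ 60 = 0.9333 L/s.
Vt = flow × Ti = 0.9333 L/s × 0.54 s × 1000 mL/L = 503.98 mL.
R = (PIP − Pplat)/V̇ = (25.9 − 15.6) / 0.9333 = 10.3/0.9333 = 11.036 cmH2O·s/L.
C = Vt/(Pplat − PEEP) = 503.98 / (15.6 − 6) = 503.98/9.6 = 52.498 mL/cmH2O.
τ = R × C = 11.036 × 0.0525 L/cmH2O = 0.5794 s.
t = −τ·ln(1 − 0.97) = −0.5794·ln(0.03) = 2.032 s.

2.03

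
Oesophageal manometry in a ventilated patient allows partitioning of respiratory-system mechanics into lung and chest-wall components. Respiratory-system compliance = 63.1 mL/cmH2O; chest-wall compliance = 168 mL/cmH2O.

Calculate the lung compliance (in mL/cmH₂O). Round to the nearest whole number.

101

1/CL = 1/Crs − 1/Ccw.
1/CL = 1/63.1 − 1/168 = 0.009895.
CL = 101.06 mL/cmH2O.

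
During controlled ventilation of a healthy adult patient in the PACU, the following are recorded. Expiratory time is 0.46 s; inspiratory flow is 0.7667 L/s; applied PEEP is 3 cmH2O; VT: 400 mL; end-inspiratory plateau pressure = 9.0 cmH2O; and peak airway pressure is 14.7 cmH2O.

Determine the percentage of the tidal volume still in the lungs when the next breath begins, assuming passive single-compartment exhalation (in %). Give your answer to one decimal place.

39.5

R = (PIP − Pplat)/V̇ = (14.7 − 9.0) / 0.7667 = 5.7/0.7667 = 7.434 cmH2O·s/L.
C = Vt/(Pplat − PEEP) = 400.0 / (9.0 − 3) = 400.0/6.0 = 66.667 mL/cmH2O.
τ = R × C = 7.434 × 0.06667 L/cmH2O = 0.4956 s.
Fraction remaining at end-expiration = e^(−Te/τ) = e^(−0.46/0.4956) = 0.3953 → 39.53%.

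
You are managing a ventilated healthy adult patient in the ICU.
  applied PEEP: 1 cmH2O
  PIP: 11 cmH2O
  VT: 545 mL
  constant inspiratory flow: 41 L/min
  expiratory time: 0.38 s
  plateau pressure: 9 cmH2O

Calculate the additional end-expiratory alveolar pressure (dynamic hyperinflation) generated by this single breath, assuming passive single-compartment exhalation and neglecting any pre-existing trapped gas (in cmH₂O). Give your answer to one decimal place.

Flow: 41 L/min ÷ 60 = 0.6833 L/s.
R = (PIP − Pplat)/V̇ = (11 − 9) / 0.6833 = 2.0/0.6833 = 2.927 cmH2O·s/L.
C = Vt/(Pplat − PEEP) = 545.0 / (9 − 1) = 545.0/8.0 = 68.125 mL/cmH2O.
τ = R × C = 2.927 × 0.06813 L/cmH2O = 0.1994 s.
Fraction remaining = e^(−Te/τ) = e^(−0.38/0.1994) = 0.1487; trapped volume = 545.0 × 0.1487 = 81.042 mL.
Additional alveolar pressure from trapping ≈ V_trapped / C = 81.042 / 68.125 = 1.19 cmH2O.

1.2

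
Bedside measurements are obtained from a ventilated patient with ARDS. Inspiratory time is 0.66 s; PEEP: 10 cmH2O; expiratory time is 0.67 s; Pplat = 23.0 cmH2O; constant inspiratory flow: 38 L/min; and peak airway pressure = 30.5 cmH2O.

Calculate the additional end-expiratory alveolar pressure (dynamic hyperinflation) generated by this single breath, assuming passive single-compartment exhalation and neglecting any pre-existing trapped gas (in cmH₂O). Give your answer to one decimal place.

2.2

Flow: 38 L/min ÷ 60 = 0.6333 L/s.
Vt = flow × Ti = 0.6333 L/s × 0.66 s × 1000 mL/L = 417.98 mL.
R = (PIP − Pplat)/V̇ = (30.5 − 23.0) / 0.6333 = 7.5/0.6333 = 11.843 cmH2O·s/L.
C = Vt/(Pplat − PEEP) = 417.98 / (23.0 − 10) = 417.98/13.0 = 32.152 mL/cmH2O.
τ = R × C = 11.843 × 0.03215 L/cmH2O = 0.3808 s.
Fraction remaining = e^(−Te/τ) = e^(−0.67/0.3808) = 0.1721; trapped volume = 417.98 × 0.1721 = 71.934 mL.
Additional alveolar pressure from trapping ≈ V_trapped / C = 71.934 / 32.152 = 2.237 cmH2O.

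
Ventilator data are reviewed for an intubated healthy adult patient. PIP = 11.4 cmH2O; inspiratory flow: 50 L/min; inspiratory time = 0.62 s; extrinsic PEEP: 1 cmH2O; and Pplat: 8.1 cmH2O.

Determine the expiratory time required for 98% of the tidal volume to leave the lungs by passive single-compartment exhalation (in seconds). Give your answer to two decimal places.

1.13

Flow: 50 L/min ÷ 60 = 0.8333 L/s.
Vt = flow × Ti = 0.8333 L/s × 0.62 s × 1000 mL/L = 516.65 mL.
R = (PIP − Pplat)/V̇ = (11.4 − 8.1) / 0.8333 = 3.3/0.8333 = 3.96 cmH2O·s/L.
C = Vt/(Pplat − PEEP) = 516.65 / (8.1 − 1) = 516.65/7.1 = 72.768 mL/cmH2O.
τ = R × C = 3.96 × 0.07277 L/cmH2O = 0.2882 s.
t = −τ·ln(1 − 0.98) = −0.2882·ln(0.02) = 1.127 s.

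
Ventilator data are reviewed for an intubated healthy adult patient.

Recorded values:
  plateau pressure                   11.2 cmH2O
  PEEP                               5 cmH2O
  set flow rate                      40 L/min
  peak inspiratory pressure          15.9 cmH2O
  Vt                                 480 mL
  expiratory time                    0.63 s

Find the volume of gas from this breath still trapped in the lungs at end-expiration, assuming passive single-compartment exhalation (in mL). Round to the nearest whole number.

Flow: 40 L/min ÷ 60 = 0.6667 L/s.
R = (PIP − Pplat)/V̇ = (15.9 − 11.2) / 0.6667 = 4.7/0.6667 = 7.05 cmH2O·s/L.
C = Vt/(Pplat − PEEP) = 480.0 / (11.2 − 5) = 480.0/6.2 = 77.419 mL/cmH2O.
τ = R × C = 7.05 × 0.07742 L/cmH2O = 0.5458 s.
Fraction remaining = e^(−Te/τ) = e^(−0.63/0.5458) = 0.3153.
Trapped volume = 480.0 × 0.3153 = 151.34 mL.

151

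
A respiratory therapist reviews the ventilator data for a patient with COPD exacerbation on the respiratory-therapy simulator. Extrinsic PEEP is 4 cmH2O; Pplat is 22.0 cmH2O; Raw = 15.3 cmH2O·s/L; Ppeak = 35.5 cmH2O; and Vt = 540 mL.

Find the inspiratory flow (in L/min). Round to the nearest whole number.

flow = (PIP − Pplat) / Raw = (35.5 − 22.0) / 15.3 = 0.8824 L/s × 60 = 52.944 L/min.

53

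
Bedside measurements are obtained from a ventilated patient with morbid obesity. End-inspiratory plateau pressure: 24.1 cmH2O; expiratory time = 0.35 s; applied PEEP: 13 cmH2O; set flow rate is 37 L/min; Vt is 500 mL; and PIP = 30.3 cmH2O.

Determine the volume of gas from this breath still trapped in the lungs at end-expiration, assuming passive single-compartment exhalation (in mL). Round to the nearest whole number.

231

Flow: 37 L/min ÷ 60 = 0.6167 L/s.
R = (PIP − Pplat)/V̇ = (30.3 − 24.1) / 0.6167 = 6.2/0.6167 = 10.054 cmH2O·s/L.
C = Vt/(Pplat − PEEP) = 500.0 / (24.1 − 13) = 500.0/11.1 = 45.045 mL/cmH2O.
τ = R × C = 10.054 × 0.04505 L/cmH2O = 0.4529 s.
Fraction remaining = e^(−Te/τ) = e^(−0.35/0.4529) = 0.4617.
Trapped volume = 500.0 × 0.4617 = 230.85 mL.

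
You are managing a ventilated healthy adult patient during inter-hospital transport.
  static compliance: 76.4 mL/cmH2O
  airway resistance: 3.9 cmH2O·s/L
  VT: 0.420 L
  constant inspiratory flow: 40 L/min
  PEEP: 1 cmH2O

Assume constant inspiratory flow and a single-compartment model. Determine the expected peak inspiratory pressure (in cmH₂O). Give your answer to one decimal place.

9.1

Flow: 40 L/min ÷ 60 = 0.6667 L/s.
Equation of motion (constant flow): PIP = Vt/C + R·V̇ + PEEP.
PIP = 420/76.4 + 3.9×0.6667 + 1 = 5.497 + 2.6 + 1 = 9.097 cmH2O.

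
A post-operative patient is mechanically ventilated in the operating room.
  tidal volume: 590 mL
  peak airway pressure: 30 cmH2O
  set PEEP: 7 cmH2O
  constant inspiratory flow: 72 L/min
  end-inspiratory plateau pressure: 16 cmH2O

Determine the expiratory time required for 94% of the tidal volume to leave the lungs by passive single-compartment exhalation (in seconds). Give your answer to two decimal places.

2.15

Flow: 72 L/min ÷ 60 = 1.2 L/s.
R = (PIP − Pplat)/V̇ = (30 − 16) / 1.2 = 14.0/1.2 = 11.667 cmH2O·s/L.
C = Vt/(Pplat − PEEP) = 590.0 / (16 − 7) = 590.0/9.0 = 65.556 mL/cmH2O.
τ = R × C = 11.667 × 0.06556 L/cmH2O = 0.7649 s.
t = −τ·ln(1 − 0.94) = −0.7649·ln(0.06) = 2.152 s.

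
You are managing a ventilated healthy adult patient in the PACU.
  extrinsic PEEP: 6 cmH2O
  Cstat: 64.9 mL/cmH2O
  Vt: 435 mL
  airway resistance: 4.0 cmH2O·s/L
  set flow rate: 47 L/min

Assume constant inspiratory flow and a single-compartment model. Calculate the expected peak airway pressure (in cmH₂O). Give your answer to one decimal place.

15.8

Flow: 47 L/min ÷ 60 = 0.7833 L/s.
Equation of motion (constant flow): PIP = Vt/C + R·V̇ + PEEP.
PIP = 435/64.9 + 4.0×0.7833 + 6 = 6.703 + 3.133 + 6 = 15.836 cmH2O.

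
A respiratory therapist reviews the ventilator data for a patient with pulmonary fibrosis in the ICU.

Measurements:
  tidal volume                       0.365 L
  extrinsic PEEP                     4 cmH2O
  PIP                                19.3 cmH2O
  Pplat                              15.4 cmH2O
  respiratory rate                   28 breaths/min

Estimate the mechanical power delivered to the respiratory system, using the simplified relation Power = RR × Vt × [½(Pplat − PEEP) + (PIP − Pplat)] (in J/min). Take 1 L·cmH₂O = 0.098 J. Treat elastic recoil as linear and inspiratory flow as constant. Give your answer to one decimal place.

9.6

Per-breath work = Vt × [½(Pplat−PEEP) + (PIP−Pplat)] = 0.365 × [0.5×11.4 + 3.9] = 0.365 × 9.6 = 3.504 L·cmH2O.
Power = 28 × 3.504 = 98.112 L·cmH2O/min.
× 0.098 J/(L·cmH2O) → 9.615 J/min.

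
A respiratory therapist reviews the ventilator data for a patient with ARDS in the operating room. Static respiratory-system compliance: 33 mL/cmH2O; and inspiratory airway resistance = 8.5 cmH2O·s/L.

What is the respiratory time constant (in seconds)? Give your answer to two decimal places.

0.28

τ = R × C = 8.5 × 33 mL/cmH2O = 8.5 × 0.033 L/cmH2O = 0.2805 s.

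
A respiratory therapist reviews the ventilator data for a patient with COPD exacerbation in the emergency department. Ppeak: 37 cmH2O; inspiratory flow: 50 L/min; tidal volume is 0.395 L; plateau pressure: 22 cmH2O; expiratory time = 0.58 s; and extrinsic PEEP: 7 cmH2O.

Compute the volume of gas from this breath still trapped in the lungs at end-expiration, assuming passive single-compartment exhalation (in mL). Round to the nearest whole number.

116

Flow: 50 L/min ÷ 60 = 0.8333 L/s.
R = (PIP − Pplat)/V̇ = (37 − 22) / 0.8333 = 15.0/0.8333 = 18.001 cmH2O·s/L.
C = Vt/(Pplat − PEEP) = 395.0 / (22 − 7) = 395.0/15.0 = 26.333 mL/cmH2O.
τ = R × C = 18.001 × 0.02633 L/cmH2O = 0.474 s.
Fraction remaining = e^(−Te/τ) = e^(−0.58/0.474) = 0.2942.
Trapped volume = 395.0 × 0.2942 = 116.21 mL.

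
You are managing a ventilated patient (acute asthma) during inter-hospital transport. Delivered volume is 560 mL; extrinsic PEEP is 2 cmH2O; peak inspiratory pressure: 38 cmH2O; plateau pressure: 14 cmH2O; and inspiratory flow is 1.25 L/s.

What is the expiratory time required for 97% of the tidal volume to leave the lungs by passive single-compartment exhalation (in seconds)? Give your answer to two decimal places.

R = (PIP − Pplat)/V̇ = (38 − 14) / 1.25 = 24.0/1.25 = 19.2 cmH2O·s/L.
C = Vt/(Pplat − PEEP) = 560.0 / (14 − 2) = 560.0/12.0 = 46.667 mL/cmH2O.
τ = R × C = 19.2 × 0.04667 L/cmH2O = 0.8961 s.
t = −τ·ln(1 − 0.97) = −0.8961·ln(0.03) = 3.142 s.

3.14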